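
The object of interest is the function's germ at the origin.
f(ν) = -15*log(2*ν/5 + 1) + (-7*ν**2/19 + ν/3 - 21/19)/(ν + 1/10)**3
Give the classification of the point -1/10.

The denominator factor ν + 1/10 vanishes at -1/10 and appears to the power 3; the numerator there equals -6511/5700, nonzero, and no other factor vanishes.
The branch terms are analytic at this point.
Hence a pole whose order is the multiplicity, 3.

The point is a pole of order 3.


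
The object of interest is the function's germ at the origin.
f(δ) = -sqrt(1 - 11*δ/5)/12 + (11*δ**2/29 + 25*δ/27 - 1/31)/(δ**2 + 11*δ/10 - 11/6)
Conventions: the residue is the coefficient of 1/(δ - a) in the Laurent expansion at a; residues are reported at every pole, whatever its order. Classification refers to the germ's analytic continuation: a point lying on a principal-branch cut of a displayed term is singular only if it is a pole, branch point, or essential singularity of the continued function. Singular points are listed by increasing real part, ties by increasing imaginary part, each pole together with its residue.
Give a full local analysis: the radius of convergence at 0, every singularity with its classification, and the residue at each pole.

Denominator factor (δ**2 + 11*δ/10 - 11/6): discriminant 2563/300, real irrational roots -11/20 + (1/60)*sqrt(7689) and -11/20 - (1/60)*sqrt(7689); poles of order 1, moduli -11/20 + (1/60)*sqrt(7689) and 11/20 + (1/60)*sqrt(7689).
Branch term (-1/12)*sqrt(1 - δ/(5/11)): its argument vanishes at δ = 5/11, a square-root branch point, modulus 5/11.
The radius of convergence is the smallest modulus among the singular points: 5/11.
The branch term is analytic at -11/20 - (1/60)*sqrt(7689) and contributes nothing to the residue; only the rational part matters.
The factor δ**2 + 11*δ/10 - 11/6 splits as (δ - a)(δ - a') with a = -11/20 - (1/60)*sqrt(7689), a' = -11/20 + (1/60)*sqrt(7689). At the order-1 pole a set g(δ) = (δ - a)*(rational part) = [11*δ**2/29 + 25*δ/27 - 1/31] / (δ - a').
Simple pole: residue = g(a) at a = -11/20 - (1/60)*sqrt(7689), which is 3983/15660 - (1861097/1244233980)*sqrt(7689).
The branch term is analytic at -11/20 + (1/60)*sqrt(7689) and contributes nothing to the residue; only the rational part matters.
The factor δ**2 + 11*δ/10 - 11/6 splits as (δ - a)(δ - a') with a = -11/20 + (1/60)*sqrt(7689), a' = -11/20 - (1/60)*sqrt(7689). At the order-1 pole a set g(δ) = (δ - a)*(rational part) = [11*δ**2/29 + 25*δ/27 - 1/31] / (δ - a').
Simple pole: residue = g(a) at a = -11/20 + (1/60)*sqrt(7689), which is 3983/15660 + (1861097/1244233980)*sqrt(7689).
List the singular points by increasing real part (a conjugate pair: the negative imaginary part first).

Radius of convergence at 0: 5/11.
At -11/20 - (1/60)*sqrt(7689): a pole of order 1; residue 3983/15660 - (1861097/1244233980)*sqrt(7689).
At 5/11: an algebraic (square-root) branch point.
At -11/20 + (1/60)*sqrt(7689): a pole of order 1; residue 3983/15660 + (1861097/1244233980)*sqrt(7689).


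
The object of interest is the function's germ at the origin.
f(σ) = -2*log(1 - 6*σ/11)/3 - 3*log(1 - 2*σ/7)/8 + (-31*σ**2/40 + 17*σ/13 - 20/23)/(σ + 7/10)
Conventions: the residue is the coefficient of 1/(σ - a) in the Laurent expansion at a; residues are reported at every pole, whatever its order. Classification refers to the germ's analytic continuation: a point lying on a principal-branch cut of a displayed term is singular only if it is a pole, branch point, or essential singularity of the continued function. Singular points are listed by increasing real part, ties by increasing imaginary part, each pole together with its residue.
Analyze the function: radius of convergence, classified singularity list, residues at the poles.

Denominator factor (σ + 7/10): pole of order 1 at -7/10, modulus 7/10.
Branch term (-3/8)*log(1 - σ/(7/2)): its argument vanishes at σ = 7/2, a logarithmic branch point, modulus 7/2.
Branch term (-2/3)*log(1 - σ/(11/6)): its argument vanishes at σ = 11/6, a logarithmic branch point, modulus 11/6.
The radius of convergence is the smallest modulus among the singular points: 7/10.
The branch terms are analytic at -7/10 and contribute nothing to the residue; only the rational part matters.
At the order-1 pole -7/10 set g(σ) = (σ - (-7/10))*(rational part) = -31*σ**2/40 + 17*σ/13 - 20/23.
Simple pole: residue = g(a) at a = -7/10, which is -2588981/1196000.
List the singular points by increasing real part (a conjugate pair: the negative imaginary part first).

Radius of convergence at 0: 7/10.
At -7/10: a pole of order 1; residue -2588981/1196000.
At 11/6: a logarithmic branch point.
At 7/2: a logarithmic branch point.


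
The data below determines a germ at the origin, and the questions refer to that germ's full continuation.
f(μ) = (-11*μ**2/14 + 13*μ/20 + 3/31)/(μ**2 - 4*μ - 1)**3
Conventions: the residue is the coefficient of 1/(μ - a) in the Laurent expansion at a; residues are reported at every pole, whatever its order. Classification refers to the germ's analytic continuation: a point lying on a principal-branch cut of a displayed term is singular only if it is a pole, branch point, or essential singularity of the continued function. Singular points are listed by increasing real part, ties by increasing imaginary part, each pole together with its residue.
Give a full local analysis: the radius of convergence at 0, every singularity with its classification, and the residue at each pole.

Denominator factor (μ**2 - 4*μ - 1)^3: discriminant 20, real irrational roots 2 + sqrt(5) and 2 - sqrt(5); poles of order 3, moduli 2 + sqrt(5) and -2 + sqrt(5).
The radius of convergence is the smallest modulus among the singular points: -2 + sqrt(5).
The factor μ**2 - 4*μ - 1 splits as (μ - a)(μ - a') with a = 2 - sqrt(5), a' = 2 + sqrt(5). At the order-3 pole a set g(μ) = (μ - a)^3*f(μ) = [-11*μ**2/14 + 13*μ/20 + 3/31] / (μ - a')^3.
Order-3 pole: residue = g''(a)/2; g''(2 - sqrt(5)) = (203/155000)*sqrt(5), so the residue is (203/310000)*sqrt(5).
The factor μ**2 - 4*μ - 1 splits as (μ - a)(μ - a') with a = 2 + sqrt(5), a' = 2 - sqrt(5). At the order-3 pole a set g(μ) = (μ - a)^3*f(μ) = [-11*μ**2/14 + 13*μ/20 + 3/31] / (μ - a')^3.
Order-3 pole: residue = g''(a)/2; g''(2 + sqrt(5)) = -(203/155000)*sqrt(5), so the residue is -(203/310000)*sqrt(5).
List the singular points by increasing real part (a conjugate pair: the negative imaginary part first).

Radius of convergence at 0: -2 + sqrt(5).
At 2 - sqrt(5): a pole of order 3; residue (203/310000)*sqrt(5).
At 2 + sqrt(5): a pole of order 3; residue -(203/310000)*sqrt(5).


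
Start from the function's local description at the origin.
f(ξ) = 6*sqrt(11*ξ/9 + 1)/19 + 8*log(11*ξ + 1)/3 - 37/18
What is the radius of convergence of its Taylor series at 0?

Branch term (8/3)*log(1 - ξ/(-1/11)): its argument vanishes at ξ = -1/11, a logarithmic branch point, modulus 1/11.
Branch term (6/19)*sqrt(1 - ξ/(-9/11)): its argument vanishes at ξ = -9/11, a square-root branch point, modulus 9/11.
The radius of convergence is the smallest modulus among the singular points: 1/11.

The radius of convergence is 1/11.


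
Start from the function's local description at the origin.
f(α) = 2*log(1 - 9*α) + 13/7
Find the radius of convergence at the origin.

The radius of convergence is 1/9.

Branch term (2)*log(1 - α/(1/9)): its argument vanishes at α = 1/9, a logarithmic branch point, modulus 1/9.
The radius of convergence is the smallest modulus among the singular points: 1/9.


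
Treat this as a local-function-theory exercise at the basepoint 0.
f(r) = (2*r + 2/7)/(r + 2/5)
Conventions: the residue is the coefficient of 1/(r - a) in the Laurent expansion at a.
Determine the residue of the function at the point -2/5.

The residue is -18/35.

At the order-1 pole -2/5 set g(r) = (r - (-2/5))*f(r) = 2*r + 2/7.
Simple pole: residue = g(a) at a = -2/5, which is -18/35.


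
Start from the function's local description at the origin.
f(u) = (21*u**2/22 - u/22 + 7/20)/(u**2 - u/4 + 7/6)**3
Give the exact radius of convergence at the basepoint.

Denominator factor (u**2 - u/4 + 7/6)^3: discriminant -221/48, complex-conjugate roots (1/8) + ((1/24)*sqrt(663))*i and (1/8) - ((1/24)*sqrt(663))*i; poles of order 3, moduli (1/6)*sqrt(42) and (1/6)*sqrt(42).
The radius of convergence is the smallest modulus among the singular points: (1/6)*sqrt(42).

The radius of convergence is (1/6)*sqrt(42).


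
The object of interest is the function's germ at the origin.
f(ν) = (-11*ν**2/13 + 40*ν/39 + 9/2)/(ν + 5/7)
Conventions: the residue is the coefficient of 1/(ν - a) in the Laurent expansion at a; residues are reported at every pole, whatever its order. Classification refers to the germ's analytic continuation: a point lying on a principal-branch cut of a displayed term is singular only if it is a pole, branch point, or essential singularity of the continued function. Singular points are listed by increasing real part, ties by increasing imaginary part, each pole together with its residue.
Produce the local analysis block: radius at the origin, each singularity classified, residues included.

Denominator factor (ν + 5/7): pole of order 1 at -5/7, modulus 5/7.
The radius of convergence is the smallest modulus among the singular points: 5/7.
At the order-1 pole -5/7 set g(ν) = (ν - (-5/7))*f(ν) = -11*ν**2/13 + 40*ν/39 + 9/2.
Simple pole: residue = g(a) at a = -5/7, which is 12749/3822.

Radius of convergence at 0: 5/7.
At -5/7: a pole of order 1; residue 12749/3822.


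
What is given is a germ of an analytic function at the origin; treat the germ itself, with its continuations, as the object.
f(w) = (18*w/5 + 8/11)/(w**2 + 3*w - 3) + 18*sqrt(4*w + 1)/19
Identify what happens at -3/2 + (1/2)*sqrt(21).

The denominator factor w**2 + 3*w - 3 vanishes at -3/2 + (1/2)*sqrt(21) and appears to the power 1; the numerator there equals -257/55 + (9/5)*sqrt(21), nonzero, and no other factor vanishes.
The branch terms are analytic at this point.
Hence a pole whose order is the multiplicity, 1.

The point is a pole of order 1.


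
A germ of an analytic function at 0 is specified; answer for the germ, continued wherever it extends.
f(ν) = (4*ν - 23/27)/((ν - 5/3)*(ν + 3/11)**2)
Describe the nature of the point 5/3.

The denominator factor ν - 5/3 vanishes at 5/3 and appears to the power 1; the numerator there equals 157/27, nonzero, and no other factor vanishes.
Hence a pole whose order is the multiplicity, 1.

The point is a pole of order 1.


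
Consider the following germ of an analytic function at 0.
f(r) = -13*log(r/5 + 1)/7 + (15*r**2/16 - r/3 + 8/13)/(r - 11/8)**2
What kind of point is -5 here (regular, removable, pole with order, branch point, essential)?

The term (-13/7)*log(1 - r/(-5)) has argument 1 - -5/(-5) = 0 at -5: a logarithmic (infinitely-sheeted) branch point; the remaining terms are analytic or single-valued there.

The point is a logarithmic branch point.


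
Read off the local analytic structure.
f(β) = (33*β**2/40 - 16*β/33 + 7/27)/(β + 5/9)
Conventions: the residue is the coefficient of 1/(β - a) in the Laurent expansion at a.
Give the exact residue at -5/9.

The residue is 1861/2376.

At the order-1 pole -5/9 set g(β) = (β - (-5/9))*f(β) = 33*β**2/40 - 16*β/33 + 7/27.
Simple pole: residue = g(a) at a = -5/9, which is 1861/2376.


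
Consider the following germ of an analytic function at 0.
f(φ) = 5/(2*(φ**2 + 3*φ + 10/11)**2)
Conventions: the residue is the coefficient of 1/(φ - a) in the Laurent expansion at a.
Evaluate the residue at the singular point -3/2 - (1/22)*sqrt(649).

The factor φ**2 + 3*φ + 10/11 splits as (φ - a)(φ - a') with a = -3/2 - (1/22)*sqrt(649), a' = -3/2 + (1/22)*sqrt(649). At the order-2 pole a set g(φ) = (φ - a)^2*f(φ) = [5/2] / (φ - a')^2.
Order-2 pole: residue = g'(a); g'(-3/2 - (1/22)*sqrt(649)) = (55/3481)*sqrt(649), so the residue is (55/3481)*sqrt(649).

The residue is (55/3481)*sqrt(649).


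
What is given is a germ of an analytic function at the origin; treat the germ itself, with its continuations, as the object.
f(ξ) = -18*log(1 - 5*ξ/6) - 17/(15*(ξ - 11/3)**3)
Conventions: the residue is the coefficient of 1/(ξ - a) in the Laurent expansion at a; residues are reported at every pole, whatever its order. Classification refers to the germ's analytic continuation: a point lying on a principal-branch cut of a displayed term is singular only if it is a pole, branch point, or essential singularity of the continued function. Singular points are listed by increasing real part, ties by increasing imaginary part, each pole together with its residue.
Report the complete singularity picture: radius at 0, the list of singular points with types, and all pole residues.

Denominator factor (ξ - 11/3)^3: pole of order 3 at 11/3, modulus 11/3.
Branch term (-18)*log(1 - ξ/(6/5)): its argument vanishes at ξ = 6/5, a logarithmic branch point, modulus 6/5.
The radius of convergence is the smallest modulus among the singular points: 6/5.
The branch term is analytic at 11/3 and contributes nothing to the residue; only the rational part matters.
At the order-3 pole 11/3 set g(ξ) = (ξ - (11/3))^3*(rational part) = -17/15.
Order-3 pole: residue = g''(a)/2; g''(11/3) = 0, so the residue is 0.
List the singular points by increasing real part (a conjugate pair: the negative imaginary part first).

Radius of convergence at 0: 6/5.
At 6/5: a logarithmic branch point.
At 11/3: a pole of order 3; residue 0.


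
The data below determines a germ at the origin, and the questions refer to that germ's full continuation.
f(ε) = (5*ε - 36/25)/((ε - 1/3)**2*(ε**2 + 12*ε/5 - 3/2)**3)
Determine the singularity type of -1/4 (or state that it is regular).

Denominator factors: ε - 1/3 = -7/12 at ε = -1/4; ε**2 + 12*ε/5 - 3/2 = -163/80 at ε = -1/4 — none vanishes.
So the germ continues analytically to -1/4.

The point is a regular point.


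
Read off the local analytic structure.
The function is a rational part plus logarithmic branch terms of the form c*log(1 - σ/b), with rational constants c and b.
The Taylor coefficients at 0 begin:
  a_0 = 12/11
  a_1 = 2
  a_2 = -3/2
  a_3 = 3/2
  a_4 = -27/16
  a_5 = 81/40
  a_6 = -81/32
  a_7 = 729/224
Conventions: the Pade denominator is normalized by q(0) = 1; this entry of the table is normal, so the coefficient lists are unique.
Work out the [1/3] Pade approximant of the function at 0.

Taylor coefficients needed (read off): a_0 = 12/11, a_1 = 2, a_2 = -3/2, a_3 = 3/2, a_4 = -27/16.
Write the denominator as Q(σ) = 1 + q1*σ + q2*σ^2 + q3*σ^3. Requiring Q*f - P = O(σ^5) with deg P <= 1 kills the coefficients of σ^2..σ^4 in Q*f:
  σ^2: a_2 + q1*a_1 + q2*a_0 = 0, i.e. -3/2 + (2)*q1 + (12/11)*q2 = 0.
  σ^3: a_3 + q1*a_2 + q2*a_1 + q3*a_0 = 0, i.e. 3/2 + (-3/2)*q1 + (2)*q2 + (12/11)*q3 = 0.
  σ^4: a_4 + q1*a_3 + q2*a_2 + q3*a_1 = 0, i.e. -27/16 + (3/2)*q1 + (-3/2)*q2 + (2)*q3 = 0.
Solving this linear system: q1 = 831/988, q2 = -165/988, q3 = 693/7904.
The numerator is Q*f truncated at degree 1: P0 = a_0 = 12/11; P1 = a_1 + q1*a_0 = 7927/2717.

The Pade approximant has numerator coefficients [12/11, 7927/2717]; denominator coefficients [1, 831/988, -165/988, 693/7904].


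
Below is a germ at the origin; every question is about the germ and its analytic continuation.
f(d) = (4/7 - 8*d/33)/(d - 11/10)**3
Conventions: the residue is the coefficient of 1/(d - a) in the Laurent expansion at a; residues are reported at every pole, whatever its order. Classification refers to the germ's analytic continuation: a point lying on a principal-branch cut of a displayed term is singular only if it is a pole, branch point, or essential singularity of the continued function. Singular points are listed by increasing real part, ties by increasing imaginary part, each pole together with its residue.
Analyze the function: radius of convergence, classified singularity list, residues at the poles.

Denominator factor (d - 11/10)^3: pole of order 3 at 11/10, modulus 11/10.
The radius of convergence is the smallest modulus among the singular points: 11/10.
At the order-3 pole 11/10 set g(d) = (d - (11/10))^3*f(d) = 4/7 - 8*d/33.
Order-3 pole: residue = g''(a)/2; g''(11/10) = 0, so the residue is 0.

Radius of convergence at 0: 11/10.
At 11/10: a pole of order 3; residue 0.


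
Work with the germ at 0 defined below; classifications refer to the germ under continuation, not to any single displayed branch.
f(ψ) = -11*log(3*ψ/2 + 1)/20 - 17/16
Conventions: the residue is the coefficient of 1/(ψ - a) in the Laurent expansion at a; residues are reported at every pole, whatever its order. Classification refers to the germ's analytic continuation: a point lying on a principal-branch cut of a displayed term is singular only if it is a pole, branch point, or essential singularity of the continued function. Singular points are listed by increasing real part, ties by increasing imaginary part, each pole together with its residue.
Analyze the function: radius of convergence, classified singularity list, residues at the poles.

Radius of convergence at 0: 2/3.
At -2/3: a logarithmic branch point.

Branch term (-11/20)*log(1 - ψ/(-2/3)): its argument vanishes at ψ = -2/3, a logarithmic branch point, modulus 2/3.
The radius of convergence is the smallest modulus among the singular points: 2/3.


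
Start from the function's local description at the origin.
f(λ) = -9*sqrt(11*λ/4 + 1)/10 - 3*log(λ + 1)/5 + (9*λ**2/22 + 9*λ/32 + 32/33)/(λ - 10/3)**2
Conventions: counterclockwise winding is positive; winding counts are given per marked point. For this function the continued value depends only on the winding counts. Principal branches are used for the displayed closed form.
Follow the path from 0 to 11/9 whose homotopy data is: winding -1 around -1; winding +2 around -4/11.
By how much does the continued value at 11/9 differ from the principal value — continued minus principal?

Continued minus principal equals (6/5)*pi*i.

The rational part is single-valued and drops out of the difference; each branch term changes only by its own monodromy.
(-9/10)*sqrt(1 - λ/(-4/11)): winding +2 is even, the square root returns to the same sheet, contribution 0.
(-3/5)*log(1 - λ/(-1)): each positive loop around -1 adds 2*pi*i to the log, so winding -1 contributes (-3/5)*(-1)*2*pi*i = (6/5)*pi*i.
Summing the contributions at λ = 11/9 gives (6/5)*pi*i.


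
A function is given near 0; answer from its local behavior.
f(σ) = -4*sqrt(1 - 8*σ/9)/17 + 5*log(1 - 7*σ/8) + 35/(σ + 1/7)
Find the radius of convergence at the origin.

Denominator factor (σ + 1/7): pole of order 1 at -1/7, modulus 1/7.
Branch term (5)*log(1 - σ/(8/7)): its argument vanishes at σ = 8/7, a logarithmic branch point, modulus 8/7.
Branch term (-4/17)*sqrt(1 - σ/(9/8)): its argument vanishes at σ = 9/8, a square-root branch point, modulus 9/8.
The radius of convergence is the smallest modulus among the singular points: 1/7.

The radius of convergence is 1/7.


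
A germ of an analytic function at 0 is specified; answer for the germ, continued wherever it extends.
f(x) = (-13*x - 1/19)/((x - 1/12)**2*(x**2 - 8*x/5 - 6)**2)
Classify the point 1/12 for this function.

The point is a pole of order 2.

The denominator factor x - 1/12 vanishes at 1/12 and appears to the power 2; the numerator there equals -259/228, nonzero, and no other factor vanishes.
Hence a pole whose order is the multiplicity, 2.


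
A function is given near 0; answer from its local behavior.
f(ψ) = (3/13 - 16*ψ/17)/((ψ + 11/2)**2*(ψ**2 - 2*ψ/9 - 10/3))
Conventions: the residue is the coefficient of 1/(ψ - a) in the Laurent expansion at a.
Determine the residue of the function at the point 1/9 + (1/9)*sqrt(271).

The residue is -4897368/226783349 + (51210414/61458287579)*sqrt(271).

The factor ψ**2 - 2*ψ/9 - 10/3 splits as (ψ - a)(ψ - a') with a = 1/9 + (1/9)*sqrt(271), a' = 1/9 - (1/9)*sqrt(271). At the order-1 pole a set g(ψ) = (ψ - a)*f(ψ) = [(3/13 - 16*ψ/17)/(ψ + 11/2)**2] / (ψ - a').
Simple pole: residue = g(a) at a = 1/9 + (1/9)*sqrt(271), which is -4897368/226783349 + (51210414/61458287579)*sqrt(271).


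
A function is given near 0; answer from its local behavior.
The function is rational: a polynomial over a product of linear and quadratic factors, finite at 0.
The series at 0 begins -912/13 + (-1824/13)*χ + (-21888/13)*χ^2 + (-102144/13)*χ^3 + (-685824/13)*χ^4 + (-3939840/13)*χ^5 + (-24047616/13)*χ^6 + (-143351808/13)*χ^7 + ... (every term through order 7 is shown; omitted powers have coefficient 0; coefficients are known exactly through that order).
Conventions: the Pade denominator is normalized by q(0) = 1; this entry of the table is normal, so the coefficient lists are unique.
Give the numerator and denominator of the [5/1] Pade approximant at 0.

Taylor coefficients needed (read off): a_0 = -912/13, a_1 = -1824/13, a_2 = -21888/13, a_3 = -102144/13, a_4 = -685824/13, a_5 = -3939840/13, a_6 = -24047616/13.
Write the denominator as Q(χ) = 1 + q1*χ. Requiring Q*f - P = O(χ^7) with deg P <= 5 kills the coefficients of χ^6..χ^6 in Q*f:
  χ^6: a_6 + q1*a_5 = 0, i.e. -24047616/13 + (-3939840/13)*q1 = 0.
Solving this linear system: q1 = -824/135.
The numerator is Q*f truncated at degree 5: P0 = a_0 = -912/13; P1 = a_1 + q1*a_0 = 168416/585; P2 = a_2 + q1*a_1 = -483968/585; P3 = a_3 + q1*a_2 = 471808/195; P4 = a_4 + q1*a_3 = -2806528/585; P5 = a_5 + q1*a_4 = 11080192/585.

The Pade approximant has numerator coefficients [-912/13, 168416/585, -483968/585, 471808/195, -2806528/585, 11080192/585]; denominator coefficients [1, -824/135].


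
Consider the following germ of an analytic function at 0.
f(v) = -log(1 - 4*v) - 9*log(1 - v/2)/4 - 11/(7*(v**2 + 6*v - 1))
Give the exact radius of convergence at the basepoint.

The radius of convergence is -3 + sqrt(10).

Denominator factor (v**2 + 6*v - 1): discriminant 40, real irrational roots -3 + sqrt(10) and -3 - sqrt(10); poles of order 1, moduli -3 + sqrt(10) and 3 + sqrt(10).
Branch term (-9/4)*log(1 - v/(2)): its argument vanishes at v = 2, a logarithmic branch point, modulus 2.
Branch term (-1)*log(1 - v/(1/4)): its argument vanishes at v = 1/4, a logarithmic branch point, modulus 1/4.
The radius of convergence is the smallest modulus among the singular points: -3 + sqrt(10).


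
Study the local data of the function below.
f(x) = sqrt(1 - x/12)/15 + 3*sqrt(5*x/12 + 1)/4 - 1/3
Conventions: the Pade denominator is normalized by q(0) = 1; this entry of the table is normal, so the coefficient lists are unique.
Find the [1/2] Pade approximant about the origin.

The Pade approximant has numerator coefficients [29/60, 8157301/37561824]; denominator coefficients [1, 68753/521692, -1209841/150247296].

Taylor coefficients needed (expand at 0): a_0 = 29/60, a_1 = 221/1440, a_2 = -1129/69120, a_3 = 5621/1658880.
Write the denominator as Q(x) = 1 + q1*x + q2*x^2. Requiring Q*f - P = O(x^4) with deg P <= 1 kills the coefficients of x^2..x^3 in Q*f:
  x^2: a_2 + q1*a_1 + q2*a_0 = 0, i.e. -1129/69120 + (221/1440)*q1 + (29/60)*q2 = 0.
  x^3: a_3 + q1*a_2 + q2*a_1 = 0, i.e. 5621/1658880 + (-1129/69120)*q1 + (221/1440)*q2 = 0.
Solving this linear system: q1 = 68753/521692, q2 = -1209841/150247296.
The numerator is Q*f truncated at degree 1: P0 = a_0 = 29/60; P1 = a_1 + q1*a_0 = 8157301/37561824.


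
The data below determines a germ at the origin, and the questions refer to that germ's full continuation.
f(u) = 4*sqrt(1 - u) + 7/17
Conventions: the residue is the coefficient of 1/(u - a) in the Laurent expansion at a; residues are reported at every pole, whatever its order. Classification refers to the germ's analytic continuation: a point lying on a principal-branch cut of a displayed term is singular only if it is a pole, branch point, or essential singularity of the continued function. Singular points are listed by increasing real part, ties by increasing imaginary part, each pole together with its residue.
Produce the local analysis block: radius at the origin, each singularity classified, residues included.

Branch term (4)*sqrt(1 - u/(1)): its argument vanishes at u = 1, a square-root branch point, modulus 1.
The radius of convergence is the smallest modulus among the singular points: 1.

Radius of convergence at 0: 1.
At 1: an algebraic (square-root) branch point.


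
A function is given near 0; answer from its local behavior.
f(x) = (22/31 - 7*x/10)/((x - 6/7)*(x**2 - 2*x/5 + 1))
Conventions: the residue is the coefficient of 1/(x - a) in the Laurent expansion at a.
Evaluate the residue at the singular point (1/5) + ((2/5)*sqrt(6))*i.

The residue is (-833/21142) + ((79471/507408)*sqrt(6))*i.

The factor x**2 - 2*x/5 + 1 splits as (x - a)(x - a') with a = (1/5) + ((2/5)*sqrt(6))*i, a' = (1/5) - ((2/5)*sqrt(6))*i. At the order-1 pole a set g(x) = (x - a)*f(x) = [(22/31 - 7*x/10)/(x - 6/7)] / (x - a').
Simple pole: residue = g(a) at a = (1/5) + ((2/5)*sqrt(6))*i, which is (-833/21142) + ((79471/507408)*sqrt(6))*i.


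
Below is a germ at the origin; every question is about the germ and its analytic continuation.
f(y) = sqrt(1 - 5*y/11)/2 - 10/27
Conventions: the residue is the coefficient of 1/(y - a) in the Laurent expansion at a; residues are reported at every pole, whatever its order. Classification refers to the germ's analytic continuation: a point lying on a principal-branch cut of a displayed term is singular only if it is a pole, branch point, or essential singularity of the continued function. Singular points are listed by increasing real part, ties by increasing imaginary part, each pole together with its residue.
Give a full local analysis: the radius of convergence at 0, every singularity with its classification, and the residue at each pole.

Radius of convergence at 0: 11/5.
At 11/5: an algebraic (square-root) branch point.

Branch term (1/2)*sqrt(1 - y/(11/5)): its argument vanishes at y = 11/5, a square-root branch point, modulus 11/5.
The radius of convergence is the smallest modulus among the singular points: 11/5.


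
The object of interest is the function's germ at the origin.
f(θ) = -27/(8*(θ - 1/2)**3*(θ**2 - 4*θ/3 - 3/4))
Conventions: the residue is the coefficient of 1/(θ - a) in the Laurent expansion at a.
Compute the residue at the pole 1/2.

At the order-3 pole 1/2 set g(θ) = (θ - (1/2))^3*f(θ) = -27/(8*(θ**2 - 4*θ/3 - 3/4)).
Order-3 pole: residue = g''(a)/2; g''(1/2) = 1863/343, so the residue is 1863/686.

The residue is 1863/686.


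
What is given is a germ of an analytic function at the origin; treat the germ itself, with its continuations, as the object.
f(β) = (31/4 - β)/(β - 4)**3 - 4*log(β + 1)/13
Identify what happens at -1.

The point is a logarithmic branch point.

The term (-4/13)*log(1 - β/(-1)) has argument 1 - -1/(-1) = 0 at -1: a logarithmic (infinitely-sheeted) branch point; the remaining terms are analytic or single-valued there.


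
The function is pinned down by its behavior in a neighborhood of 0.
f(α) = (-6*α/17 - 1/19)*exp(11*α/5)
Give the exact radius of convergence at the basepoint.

The factor exp(11*α/5) is entire and contributes no finite singular point.
The polynomial part has no poles.
No finite singular points: the Taylor series at 0 converges everywhere.

The radius of convergence is infinite.


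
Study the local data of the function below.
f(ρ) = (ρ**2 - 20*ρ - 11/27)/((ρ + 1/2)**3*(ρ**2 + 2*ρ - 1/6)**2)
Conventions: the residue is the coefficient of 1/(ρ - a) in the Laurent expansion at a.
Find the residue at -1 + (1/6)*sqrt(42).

The factor ρ**2 + 2*ρ - 1/6 splits as (ρ - a)(ρ - a') with a = -1 + (1/6)*sqrt(42), a' = -1 - (1/6)*sqrt(42). At the order-2 pole a set g(ρ) = (ρ - a)^2*f(ρ) = [(ρ**2 - 20*ρ - 11/27)/(ρ + 1/2)**3] / (ρ - a')^2.
Order-2 pole: residue = g'(a); g'(-1 + (1/6)*sqrt(42)) = -102776/14641 - (149286/717409)*sqrt(42), so the residue is -102776/14641 - (149286/717409)*sqrt(42).

The residue is -102776/14641 - (149286/717409)*sqrt(42).


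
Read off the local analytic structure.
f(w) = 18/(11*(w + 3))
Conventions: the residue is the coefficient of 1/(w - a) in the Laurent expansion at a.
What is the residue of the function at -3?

The residue is 18/11.

At the order-1 pole -3 set g(w) = (w - (-3))*f(w) = 18/11.
Simple pole: residue = g(a) at a = -3, which is 18/11.


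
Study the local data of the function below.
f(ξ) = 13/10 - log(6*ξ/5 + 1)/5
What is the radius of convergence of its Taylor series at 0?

Branch term (-1/5)*log(1 - ξ/(-5/6)): its argument vanishes at ξ = -5/6, a logarithmic branch point, modulus 5/6.
The radius of convergence is the smallest modulus among the singular points: 5/6.

The radius of convergence is 5/6.


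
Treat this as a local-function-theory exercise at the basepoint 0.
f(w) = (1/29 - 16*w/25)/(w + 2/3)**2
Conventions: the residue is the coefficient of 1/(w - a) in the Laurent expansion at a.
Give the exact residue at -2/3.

The residue is -16/25.

At the order-2 pole -2/3 set g(w) = (w - (-2/3))^2*f(w) = 1/29 - 16*w/25.
Order-2 pole: residue = g'(a); g'(-2/3) = -16/25, so the residue is -16/25.


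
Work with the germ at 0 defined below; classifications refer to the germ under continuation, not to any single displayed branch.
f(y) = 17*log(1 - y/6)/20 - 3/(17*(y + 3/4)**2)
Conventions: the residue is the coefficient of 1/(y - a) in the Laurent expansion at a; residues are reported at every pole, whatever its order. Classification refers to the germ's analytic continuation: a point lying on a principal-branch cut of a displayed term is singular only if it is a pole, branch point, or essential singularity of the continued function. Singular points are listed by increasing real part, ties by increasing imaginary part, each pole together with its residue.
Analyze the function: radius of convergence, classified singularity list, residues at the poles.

Radius of convergence at 0: 3/4.
At -3/4: a pole of order 2; residue 0.
At 6: a logarithmic branch point.

Denominator factor (y + 3/4)^2: pole of order 2 at -3/4, modulus 3/4.
Branch term (17/20)*log(1 - y/(6)): its argument vanishes at y = 6, a logarithmic branch point, modulus 6.
The radius of convergence is the smallest modulus among the singular points: 3/4.
The branch term is analytic at -3/4 and contributes nothing to the residue; only the rational part matters.
At the order-2 pole -3/4 set g(y) = (y - (-3/4))^2*(rational part) = -3/17.
Order-2 pole: residue = g'(a); g'(-3/4) = 0, so the residue is 0.
List the singular points by increasing real part (a conjugate pair: the negative imaginary part first).


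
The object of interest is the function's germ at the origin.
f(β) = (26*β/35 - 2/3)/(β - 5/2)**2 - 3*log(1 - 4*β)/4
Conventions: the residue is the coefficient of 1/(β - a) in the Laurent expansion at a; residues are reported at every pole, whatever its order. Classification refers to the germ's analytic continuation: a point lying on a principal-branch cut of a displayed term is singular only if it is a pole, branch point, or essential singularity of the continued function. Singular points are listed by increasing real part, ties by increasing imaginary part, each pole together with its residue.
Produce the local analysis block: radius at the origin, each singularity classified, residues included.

Denominator factor (β - 5/2)^2: pole of order 2 at 5/2, modulus 5/2.
Branch term (-3/4)*log(1 - β/(1/4)): its argument vanishes at β = 1/4, a logarithmic branch point, modulus 1/4.
The radius of convergence is the smallest modulus among the singular points: 1/4.
The branch term is analytic at 5/2 and contributes nothing to the residue; only the rational part matters.
At the order-2 pole 5/2 set g(β) = (β - (5/2))^2*(rational part) = 26*β/35 - 2/3.
Order-2 pole: residue = g'(a); g'(5/2) = 26/35, so the residue is 26/35.
List the singular points by increasing real part (a conjugate pair: the negative imaginary part first).

Radius of convergence at 0: 1/4.
At 1/4: a logarithmic branch point.
At 5/2: a pole of order 2; residue 26/35.


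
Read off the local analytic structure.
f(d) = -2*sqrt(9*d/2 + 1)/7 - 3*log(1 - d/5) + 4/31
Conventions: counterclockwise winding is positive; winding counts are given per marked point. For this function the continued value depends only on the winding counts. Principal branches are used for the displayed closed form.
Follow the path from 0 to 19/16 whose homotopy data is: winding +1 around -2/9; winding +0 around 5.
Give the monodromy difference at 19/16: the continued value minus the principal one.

The rational part is single-valued and drops out of the difference; each branch term changes only by its own monodromy.
(-3)*log(1 - d/(5)): winding 0 around 5, so this term returns to its principal value, contribution 0.
(-2/7)*sqrt(1 - d/(-2/9)): winding +1 is odd, the square root flips sign, contributing -2*(-2/7)*sqrt(1 - (19/16)/(-2/9)) = -2*(-2/7)*sqrt(203/32) = (1/14)*sqrt(406).
Summing the contributions at d = 19/16 gives (1/14)*sqrt(406).

Continued minus principal equals (1/14)*sqrt(406).


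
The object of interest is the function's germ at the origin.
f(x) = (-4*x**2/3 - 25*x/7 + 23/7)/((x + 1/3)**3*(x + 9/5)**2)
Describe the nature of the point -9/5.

The point is a pole of order 2.

The denominator factor x + 9/5 vanishes at -9/5 and appears to the power 2; the numerator there equals 944/175, nonzero, and no other factor vanishes.
Hence a pole whose order is the multiplicity, 2.


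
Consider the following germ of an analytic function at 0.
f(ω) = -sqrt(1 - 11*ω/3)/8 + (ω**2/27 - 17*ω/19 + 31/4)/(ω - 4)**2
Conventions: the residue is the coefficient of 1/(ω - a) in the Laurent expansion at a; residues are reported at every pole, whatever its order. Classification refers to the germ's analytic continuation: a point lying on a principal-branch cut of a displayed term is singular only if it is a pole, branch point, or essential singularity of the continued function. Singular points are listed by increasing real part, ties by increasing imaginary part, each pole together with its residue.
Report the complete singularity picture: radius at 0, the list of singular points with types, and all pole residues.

Radius of convergence at 0: 3/11.
At 3/11: an algebraic (square-root) branch point.
At 4: a pole of order 2; residue -307/513.

Denominator factor (ω - 4)^2: pole of order 2 at 4, modulus 4.
Branch term (-1/8)*sqrt(1 - ω/(3/11)): its argument vanishes at ω = 3/11, a square-root branch point, modulus 3/11.
The radius of convergence is the smallest modulus among the singular points: 3/11.
The branch term is analytic at 4 and contributes nothing to the residue; only the rational part matters.
At the order-2 pole 4 set g(ω) = (ω - (4))^2*(rational part) = ω**2/27 - 17*ω/19 + 31/4.
Order-2 pole: residue = g'(a); g'(4) = -307/513, so the residue is -307/513.
List the singular points by increasing real part (a conjugate pair: the negative imaginary part first).


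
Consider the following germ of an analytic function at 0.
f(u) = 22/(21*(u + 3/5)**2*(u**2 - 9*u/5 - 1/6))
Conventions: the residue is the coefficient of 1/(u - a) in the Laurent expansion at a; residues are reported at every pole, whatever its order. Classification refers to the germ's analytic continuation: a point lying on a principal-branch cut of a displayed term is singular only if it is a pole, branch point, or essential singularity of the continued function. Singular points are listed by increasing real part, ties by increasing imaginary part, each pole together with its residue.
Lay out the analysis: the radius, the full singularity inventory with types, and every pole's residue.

Denominator factor (u + 3/5)^2: pole of order 2 at -3/5, modulus 3/5.
Denominator factor (u**2 - 9*u/5 - 1/6): discriminant 293/75, real irrational roots 9/10 + (1/30)*sqrt(879) and 9/10 - (1/30)*sqrt(879); poles of order 1, moduli 9/10 + (1/30)*sqrt(879) and -9/10 + (1/30)*sqrt(879).
The radius of convergence is the smallest modulus among the singular points: -9/10 + (1/30)*sqrt(879).
At the order-2 pole -3/5 set g(u) = (u - (-3/5))^2*f(u) = 22/(21*(u**2 - 9*u/5 - 1/6)).
Order-2 pole: residue = g'(a); g'(-3/5) = 495000/255367, so the residue is 495000/255367.
The factor u**2 - 9*u/5 - 1/6 splits as (u - a)(u - a') with a = 9/10 - (1/30)*sqrt(879), a' = 9/10 + (1/30)*sqrt(879). At the order-1 pole a set g(u) = (u - a)*f(u) = [22/(21*(u + 3/5)**2)] / (u - a').
Simple pole: residue = g(a) at a = 9/10 - (1/30)*sqrt(879), which is -247500/255367 - (2662000/74822531)*sqrt(879).
The factor u**2 - 9*u/5 - 1/6 splits as (u - a)(u - a') with a = 9/10 + (1/30)*sqrt(879), a' = 9/10 - (1/30)*sqrt(879). At the order-1 pole a set g(u) = (u - a)*f(u) = [22/(21*(u + 3/5)**2)] / (u - a').
Simple pole: residue = g(a) at a = 9/10 + (1/30)*sqrt(879), which is -247500/255367 + (2662000/74822531)*sqrt(879).
List the singular points by increasing real part (a conjugate pair: the negative imaginary part first).

Radius of convergence at 0: -9/10 + (1/30)*sqrt(879).
At -3/5: a pole of order 2; residue 495000/255367.
At 9/10 - (1/30)*sqrt(879): a pole of order 1; residue -247500/255367 - (2662000/74822531)*sqrt(879).
At 9/10 + (1/30)*sqrt(879): a pole of order 1; residue -247500/255367 + (2662000/74822531)*sqrt(879).


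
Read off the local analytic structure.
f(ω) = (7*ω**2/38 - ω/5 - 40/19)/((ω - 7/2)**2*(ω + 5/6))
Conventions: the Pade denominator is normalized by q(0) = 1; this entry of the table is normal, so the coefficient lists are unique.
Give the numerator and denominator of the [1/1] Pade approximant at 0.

Taylor coefficients needed (expand at 0): a_0 = -192/931, a_1 = 17928/162925, a_2 = -1001916/5702375.
Write the denominator as Q(ω) = 1 + q1*ω. Requiring Q*f - P = O(ω^3) with deg P <= 1 kills the coefficients of ω^2..ω^2 in Q*f:
  ω^2: a_2 + q1*a_1 = 0, i.e. -1001916/5702375 + (17928/162925)*q1 = 0.
Solving this linear system: q1 = 9277/5810.
The numerator is Q*f truncated at degree 1: P0 = a_0 = -192/931; P1 = a_1 + q1*a_0 = -2964936/13522775.

The Pade approximant has numerator coefficients [-192/931, -2964936/13522775]; denominator coefficients [1, 9277/5810].


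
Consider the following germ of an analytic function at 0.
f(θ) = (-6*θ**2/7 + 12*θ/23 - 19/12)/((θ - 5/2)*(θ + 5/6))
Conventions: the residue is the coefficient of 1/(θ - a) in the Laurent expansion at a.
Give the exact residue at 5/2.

At the order-1 pole 5/2 set g(θ) = (θ - (5/2))*f(θ) = (-6*θ**2/7 + 12*θ/23 - 19/12)/(θ + 5/6).
Simple pole: residue = g(a) at a = 5/2, which is -10889/6440.

The residue is -10889/6440.


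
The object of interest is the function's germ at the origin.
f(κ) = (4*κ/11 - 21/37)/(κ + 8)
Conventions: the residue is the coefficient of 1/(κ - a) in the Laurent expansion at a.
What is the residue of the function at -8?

The residue is -1415/407.

At the order-1 pole -8 set g(κ) = (κ - (-8))*f(κ) = 4*κ/11 - 21/37.
Simple pole: residue = g(a) at a = -8, which is -1415/407.


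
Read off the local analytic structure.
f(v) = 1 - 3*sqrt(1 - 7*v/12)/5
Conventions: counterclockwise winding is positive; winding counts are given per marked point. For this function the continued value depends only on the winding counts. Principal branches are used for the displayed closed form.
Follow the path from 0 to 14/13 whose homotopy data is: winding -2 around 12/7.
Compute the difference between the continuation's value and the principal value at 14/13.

Continued minus principal equals 0.

The rational part is single-valued and drops out of the difference; each branch term changes only by its own monodromy.
(-3/5)*sqrt(1 - v/(12/7)): winding -2 is even, the square root returns to the same sheet, contribution 0.
Summing the contributions at v = 14/13 gives 0.


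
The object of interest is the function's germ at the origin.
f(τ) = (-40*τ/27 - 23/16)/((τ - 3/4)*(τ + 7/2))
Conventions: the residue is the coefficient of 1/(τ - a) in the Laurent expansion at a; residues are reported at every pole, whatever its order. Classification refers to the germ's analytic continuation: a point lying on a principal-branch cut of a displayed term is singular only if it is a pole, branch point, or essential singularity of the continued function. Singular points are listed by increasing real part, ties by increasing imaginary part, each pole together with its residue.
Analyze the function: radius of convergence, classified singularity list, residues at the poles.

Denominator factor (τ + 7/2): pole of order 1 at -7/2, modulus 7/2.
Denominator factor (τ - 3/4): pole of order 1 at 3/4, modulus 3/4.
The radius of convergence is the smallest modulus among the singular points: 3/4.
At the order-1 pole -7/2 set g(τ) = (τ - (-7/2))*f(τ) = (-40*τ/27 - 23/16)/(τ - 3/4).
Simple pole: residue = g(a) at a = -7/2, which is -1619/1836.
At the order-1 pole 3/4 set g(τ) = (τ - (3/4))*f(τ) = (-40*τ/27 - 23/16)/(τ + 7/2).
Simple pole: residue = g(a) at a = 3/4, which is -367/612.
List the singular points by increasing real part (a conjugate pair: the negative imaginary part first).

Radius of convergence at 0: 3/4.
At -7/2: a pole of order 1; residue -1619/1836.
At 3/4: a pole of order 1; residue -367/612.
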